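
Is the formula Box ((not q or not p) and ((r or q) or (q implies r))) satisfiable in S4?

Satisfiable (open branch found)

1. Box ((not q or not p) and ((r or q) or (q implies r))), u
2. (not q or not p) and ((r or q) or (q implies r)), u   [Box-rule on 1 via uRu]
3. not q or not p, u   [and-rule on 2]
4. (r or q) or (q implies r), u   [and-rule on 2]
5. not p, u   [or-rule on 3 (branches; this branch)]
6. q implies r, u   [or-rule on 4 (branches; this branch)]
7. r, u   [implies-rule on 6 (branches; this branch)]
Accessibility: uRu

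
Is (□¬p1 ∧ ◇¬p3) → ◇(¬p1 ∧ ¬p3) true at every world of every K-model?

Valid in K

Tableau for the negation ¬((□¬p1 ∧ ◇¬p3) → ◇(¬p1 ∧ ¬p3)):
1. ¬((□¬p1 ∧ ◇¬p3) → ◇(¬p1 ∧ ¬p3)), u
2. □¬p1 ∧ ◇¬p3, u   [¬→-rule on 1]
3. ¬◇(¬p1 ∧ ¬p3), u   [¬→-rule on 1]
4. □¬p1, u   [∧-rule on 2]
5. ◇¬p3, u   [∧-rule on 2]
6. ¬p3, v   [◇-rule on 5: fresh world v, uRv]
7. ¬(¬p1 ∧ ¬p3), v   [¬◇-rule on 3 via uRv]
8. ¬p1, v   [□-rule on 4 via uRv]
9. p3, v   [¬∧-rule on 7 (branches; this branch)]
Accessibility: uRv
Branch closes: p3 and ¬p3 both at v.
Every branch of the negation's tableau closes; the branch above is one of them.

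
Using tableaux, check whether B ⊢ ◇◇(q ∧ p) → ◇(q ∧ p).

Tableau for the negation ¬(◇◇(q ∧ p) → ◇(q ∧ p)):
1. ¬(◇◇(q ∧ p) → ◇(q ∧ p)), w0
2. ◇◇(q ∧ p), w0
3. ¬◇(q ∧ p), w0
4. ¬(q ∧ p), w0
5. ¬p, w0
6. ◇(q ∧ p), w1
7. ¬(q ∧ p), w1
8. ¬p, w1
9. q ∧ p, w2
10. q, w2
11. p, w2
Accessibility: w0Rw0, w0Rw1, w1Rw0, w1Rw1, w1Rw2, w2Rw1, w2Rw2
The negation has an open branch (countermodel exists).

Invalid (countermodel exists)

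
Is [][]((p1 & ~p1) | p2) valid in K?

Tableau for the negation ~[][]((p1 & ~p1) | p2):
1. ~[][]((p1 & ~p1) | p2), 0
2. ~[]((p1 & ~p1) | p2), 1   [~[]-rule on 1: fresh world 1, 0R1]
3. ~((p1 & ~p1) | p2), 2   [~[]-rule on 2: fresh world 2, 1R2]
4. ~(p1 & ~p1), 2   [~|-rule on 3]
5. ~p2, 2   [~|-rule on 3]
6. p1, 2   [~&-rule on 4 (branches; this branch)]
Accessibility: 0R1, 1R2
The negation has an open branch (countermodel exists).

No, not valid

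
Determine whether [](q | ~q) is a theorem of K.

Valid in K

Tableau for the negation ~[](q | ~q):
1. ~[](q | ~q), w0
2. ~(q | ~q), w1
3. ~q, w1
4. q, w1
Accessibility: w0Rw1
Branch closes: q and ~q both at w1.
All branches of the negation close; one closing branch shown above.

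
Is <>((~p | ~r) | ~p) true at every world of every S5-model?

Tableau for the negation ~<>((~p | ~r) | ~p):
1. ~<>((~p | ~r) | ~p), u
2. ~((~p | ~r) | ~p), u
3. ~(~p | ~r), u
4. p, u
5. r, u
Accessibility: uRu
The negation has an open branch (countermodel exists).

Invalid (countermodel exists)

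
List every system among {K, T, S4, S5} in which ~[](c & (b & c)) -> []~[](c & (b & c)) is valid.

S4-tableau for the negation ~(~[](c & (b & c)) -> []~[](c & (b & c))):
1. ~(~[](c & (b & c)) -> []~[](c & (b & c))), u
2. ~[](c & (b & c)), u   [~->-rule on 1]
3. ~[]~[](c & (b & c)), u   [~->-rule on 1]
4. ~(c & (b & c)), v   [~[]-rule on 2: fresh world v, uRv]
5. ~(b & c), v   [~&-rule on 4 (branches; this branch)]
6. ~c, v   [~&-rule on 5 (branches; this branch)]
7. [](c & (b & c)), w   [~[]-rule on 3: fresh world w, uRw]
8. c & (b & c), w   [[]-rule on 7 via wRw]
9. c, w   [&-rule on 8]
10. b & c, w   [&-rule on 8]
11. b, w   [&-rule on 10]
Accessibility: uRu, uRv, uRw, vRv, wRw
Complete open branch: countermodel on an S4-frame, so not valid in S4, nor in K, T (the same frame is also a K-frame and a T-frame).
S5-tableau for the negation ~(~[](c & (b & c)) -> []~[](c & (b & c))):
1. ~(~[](c & (b & c)) -> []~[](c & (b & c))), u
2. ~[](c & (b & c)), u   [~->-rule on 1]
3. ~[]~[](c & (b & c)), u   [~->-rule on 1]
4. ~(c & (b & c)), v   [~[]-rule on 2: fresh world v, uRv]
5. ~(b & c), v   [~&-rule on 4 (branches; this branch)]
6. ~b, v   [~&-rule on 5 (branches; this branch)]
7. [](c & (b & c)), w   [~[]-rule on 3: fresh world w, uRw]
8. c & (b & c), u   [[]-rule on 7 via wRu]
9. c, u   [&-rule on 8]
10. b & c, u   [&-rule on 8]
11. b, u   [&-rule on 10]
12. c & (b & c), v   [[]-rule on 7 via wRv]
13. c, v   [&-rule on 12]
14. b & c, v   [&-rule on 12]
15. b, v   [&-rule on 14]
Accessibility: uRu, uRv, uRw, vRu, vRv, vRw, wRu, wRv, wRw
Branch closes: b and ~b both at v.
Every branch closes (one shown): valid in S5.

S5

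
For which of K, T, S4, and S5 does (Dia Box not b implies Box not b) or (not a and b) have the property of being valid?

S5-tableau for the negation not ((Dia Box not b implies Box not b) or (not a and b)):
1. not ((Dia Box not b implies Box not b) or (not a and b)), u
2. not (Dia Box not b implies Box not b), u
3. not (not a and b), u
4. Dia Box not b, u
5. not Box not b, u
6. a, u
7. Box not b, v
8. not b, u
9. not b, v
10. b, w
11. not b, w
Accessibility: uRu, uRv, uRw, vRu, vRv, vRw, wRu, wRv, wRw
Branch closes: b and not b both at w.
Every branch closes (one shown): valid in S5.
S4-tableau for the negation not ((Dia Box not b implies Box not b) or (not a and b)):
1. not ((Dia Box not b implies Box not b) or (not a and b)), u
2. not (Dia Box not b implies Box not b), u
3. not (not a and b), u
4. Dia Box not b, u
5. not Box not b, u
6. not b, u
7. Box not b, v
8. not b, v
9. b, w
Accessibility: uRu, uRv, uRw, vRv, wRw
Complete open branch: countermodel on an S4-frame, so not valid in S4, nor in K, T (the same frame is also a K-frame and a T-frame).

S5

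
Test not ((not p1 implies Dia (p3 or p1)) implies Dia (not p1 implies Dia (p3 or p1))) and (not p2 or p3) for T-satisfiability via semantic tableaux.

1. not ((not p1 implies Dia (p3 or p1)) implies Dia (not p1 implies Dia (p3 or p1))) and (not p2 or p3), u
2. not ((not p1 implies Dia (p3 or p1)) implies Dia (not p1 implies Dia (p3 or p1))), u
3. not p2 or p3, u
4. not p1 implies Dia (p3 or p1), u
5. not Dia (not p1 implies Dia (p3 or p1)), u
6. not (not p1 implies Dia (p3 or p1)), u
7. not p1, u
8. not Dia (p3 or p1), u
9. not (p3 or p1), u
10. not p3, u
11. not p2, u
12. Dia (p3 or p1), u
13. p3 or p1, v
14. not (not p1 implies Dia (p3 or p1)), v
15. not p1, v
16. not Dia (p3 or p1), v
17. not (p3 or p1), v
18. not p3, v
19. p1, v
Accessibility: uRu, uRv, vRv
Branch closes: p1 and not p1 both at v.
Every branch closes; the branch above is one of them.

Unsatisfiable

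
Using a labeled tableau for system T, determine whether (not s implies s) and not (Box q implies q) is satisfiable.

No, unsatisfiable

1. (not s implies s) and not (Box q implies q), u
2. not s implies s, u
3. not (Box q implies q), u
4. Box q, u
5. not q, u
6. q, u
Accessibility: uRu
Branch closes: q and not q both at u.
All branches of the tableau close; one closing branch shown above.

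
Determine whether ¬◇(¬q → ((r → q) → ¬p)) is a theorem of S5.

Invalid (countermodel exists)

Tableau for the negation ◇(¬q → ((r → q) → ¬p)):
1. ◇(¬q → ((r → q) → ¬p)), 0
2. ¬q → ((r → q) → ¬p), 1
3. (r → q) → ¬p, 1
4. ¬p, 1
Accessibility: 0R0, 0R1, 1R0, 1R1
The negation has an open branch (countermodel exists).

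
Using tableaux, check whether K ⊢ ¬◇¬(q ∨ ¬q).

Tableau for the negation ◇¬(q ∨ ¬q):
1. ◇¬(q ∨ ¬q), 0
2. ¬(q ∨ ¬q), 1   [◇-rule on 1: fresh world 1, 0R1]
3. ¬q, 1   [¬∨-rule on 2]
4. q, 1   [¬∨-rule on 2]
Accessibility: 0R1
Branch closes: q and ¬q both at 1.
Every branch of the negation's tableau closes; the branch above is one of them.

Valid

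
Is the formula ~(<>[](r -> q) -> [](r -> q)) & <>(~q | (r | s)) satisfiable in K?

Satisfiable

1. ~(<>[](r -> q) -> [](r -> q)) & <>(~q | (r | s)), 0
2. ~(<>[](r -> q) -> [](r -> q)), 0
3. <>(~q | (r | s)), 0
4. <>[](r -> q), 0
5. ~[](r -> q), 0
6. ~q | (r | s), 1
7. r | s, 1
8. s, 1
9. [](r -> q), 2
10. ~(r -> q), 3
11. r, 3
12. ~q, 3
Accessibility: 0R1, 0R2, 0R3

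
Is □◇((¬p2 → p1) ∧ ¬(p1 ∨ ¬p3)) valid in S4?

Not valid

Tableau for the negation ¬□◇((¬p2 → p1) ∧ ¬(p1 ∨ ¬p3)):
1. ¬□◇((¬p2 → p1) ∧ ¬(p1 ∨ ¬p3)), 0
2. ¬◇((¬p2 → p1) ∧ ¬(p1 ∨ ¬p3)), 1
3. ¬((¬p2 → p1) ∧ ¬(p1 ∨ ¬p3)), 1
4. p1 ∨ ¬p3, 1
5. ¬p3, 1
Accessibility: 0R0, 0R1, 1R1
The negation has an open branch (countermodel exists).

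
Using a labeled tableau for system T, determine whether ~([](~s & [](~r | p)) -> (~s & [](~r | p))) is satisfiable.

Unsatisfiable

1. ~([](~s & [](~r | p)) -> (~s & [](~r | p))), w0
2. [](~s & [](~r | p)), w0   [~->-rule on 1]
3. ~(~s & [](~r | p)), w0   [~->-rule on 1]
4. ~s & [](~r | p), w0   [[]-rule on 2 via w0Rw0]
5. ~s, w0   [&-rule on 4]
6. [](~r | p), w0   [&-rule on 4]
7. ~r | p, w0   [[]-rule on 6 via w0Rw0]
8. ~[](~r | p), w0   [~&-rule on 3 (branches; this branch)]
9. p, w0   [|-rule on 7 (branches; this branch)]
10. ~(~r | p), w1   [~[]-rule on 8: fresh world w1, w0Rw1]
11. r, w1   [~|-rule on 10]
12. ~p, w1   [~|-rule on 10]
13. ~s & [](~r | p), w1   [[]-rule on 2 via w0Rw1]
14. ~s, w1   [&-rule on 13]
15. [](~r | p), w1   [&-rule on 13]
16. ~r | p, w1   [[]-rule on 6 via w0Rw1]
17. p, w1   [|-rule on 16 (branches; this branch)]
Accessibility: w0Rw0, w0Rw1, w1Rw1
Branch closes: p and ~p both at w1.
Every branch closes; the branch above is one of them.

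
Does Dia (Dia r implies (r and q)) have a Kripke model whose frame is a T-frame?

Yes, satisfiable

1. Dia (Dia r implies (r and q)), w0
2. Dia r implies (r and q), w1
3. r and q, w1
4. r, w1
5. q, w1
Accessibility: w0Rw0, w0Rw1, w1Rw1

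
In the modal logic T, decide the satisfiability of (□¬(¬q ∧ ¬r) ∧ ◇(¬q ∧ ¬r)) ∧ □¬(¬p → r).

1. (□¬(¬q ∧ ¬r) ∧ ◇(¬q ∧ ¬r)) ∧ □¬(¬p → r), w0
2. □¬(¬q ∧ ¬r) ∧ ◇(¬q ∧ ¬r), w0
3. □¬(¬p → r), w0
4. □¬(¬q ∧ ¬r), w0
5. ◇(¬q ∧ ¬r), w0
6. ¬(¬p → r), w0
7. ¬p, w0
8. ¬r, w0
9. ¬(¬q ∧ ¬r), w0
10. q, w0
11. ¬q ∧ ¬r, w1
12. ¬q, w1
13. ¬r, w1
14. ¬(¬p → r), w1
15. ¬p, w1
16. ¬(¬q ∧ ¬r), w1
17. r, w1
Accessibility: w0Rw0, w0Rw1, w1Rw1
Branch closes: r and ¬r both at w1.
All branches of the tableau close; one closing branch shown above.

No, unsatisfiable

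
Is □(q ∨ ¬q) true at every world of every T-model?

Yes, valid

Tableau for the negation ¬□(q ∨ ¬q):
1. ¬□(q ∨ ¬q), 0
2. ¬(q ∨ ¬q), 1
3. ¬q, 1
4. q, 1
Accessibility: 0R0, 0R1, 1R1
Branch closes: q and ¬q both at 1.
Every branch of the negation's tableau closes; the branch above is one of them.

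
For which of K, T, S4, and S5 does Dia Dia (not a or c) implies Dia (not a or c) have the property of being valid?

S4, S5

T-tableau for the negation not (Dia Dia (not a or c) implies Dia (not a or c)):
1. not (Dia Dia (not a or c) implies Dia (not a or c)), u
2. Dia Dia (not a or c), u   [neg-implies-rule on 1]
3. not Dia (not a or c), u   [neg-implies-rule on 1]
4. not (not a or c), u   [neg-Dia-rule on 3 via uRu]
5. a, u   [neg-or-rule on 4]
6. not c, u   [neg-or-rule on 4]
7. Dia (not a or c), v   [Dia-rule on 2: fresh world v, uRv]
8. not (not a or c), v   [neg-Dia-rule on 3 via uRv]
9. a, v   [neg-or-rule on 8]
10. not c, v   [neg-or-rule on 8]
11. not a or c, w   [Dia-rule on 7: fresh world w, vRw]
12. c, w   [or-rule on 11 (branches; this branch)]
Accessibility: uRu, uRv, vRv, vRw, wRw
Complete open branch: countermodel on a T-frame, so not valid in T, nor in K (the same frame is also a K-frame).
S4-tableau for the negation not (Dia Dia (not a or c) implies Dia (not a or c)):
1. not (Dia Dia (not a or c) implies Dia (not a or c)), u
2. Dia Dia (not a or c), u   [neg-implies-rule on 1]
3. not Dia (not a or c), u   [neg-implies-rule on 1]
4. not (not a or c), u   [neg-Dia-rule on 3 via uRu]
5. a, u   [neg-or-rule on 4]
6. not c, u   [neg-or-rule on 4]
7. Dia (not a or c), v   [Dia-rule on 2: fresh world v, uRv]
8. not (not a or c), v   [neg-Dia-rule on 3 via uRv]
9. a, v   [neg-or-rule on 8]
10. not c, v   [neg-or-rule on 8]
11. not a or c, w   [Dia-rule on 7: fresh world w, vRw]
12. not (not a or c), w   [neg-Dia-rule on 3 via uRw]
13. a, w   [neg-or-rule on 12]
14. not c, w   [neg-or-rule on 12]
15. c, w   [or-rule on 11 (branches; this branch)]
Accessibility: uRu, uRv, uRw, vRv, vRw, wRw
Branch closes: c and not c both at w.
Every branch closes (one shown): valid in S4, hence also in S5 (every theorem of S4 is a theorem of S5).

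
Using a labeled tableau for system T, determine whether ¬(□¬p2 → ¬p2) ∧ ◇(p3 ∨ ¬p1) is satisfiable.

1. ¬(□¬p2 → ¬p2) ∧ ◇(p3 ∨ ¬p1), w0
2. ¬(□¬p2 → ¬p2), w0
3. ◇(p3 ∨ ¬p1), w0
4. □¬p2, w0
5. p2, w0
6. ¬p2, w0
Accessibility: w0Rw0
Branch closes: p2 and ¬p2 both at w0.
All branches of the tableau close; one closing branch shown above.

Unsatisfiable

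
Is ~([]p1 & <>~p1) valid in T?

Tableau for the negation []p1 & <>~p1:
1. []p1 & <>~p1, 0
2. []p1, 0   [&-rule on 1]
3. <>~p1, 0   [&-rule on 1]
4. p1, 0   [[]-rule on 2 via 0R0]
5. ~p1, 1   [<>-rule on 3: fresh world 1, 0R1]
6. p1, 1   [[]-rule on 2 via 0R1]
Accessibility: 0R0, 0R1, 1R1
Branch closes: p1 and ~p1 both at 1.
All branches of the negation close; one closing branch shown above.

Yes, valid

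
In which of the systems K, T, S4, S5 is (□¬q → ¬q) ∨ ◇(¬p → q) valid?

T, S4, S5

K-tableau for the negation ¬((□¬q → ¬q) ∨ ◇(¬p → q)):
1. ¬((□¬q → ¬q) ∨ ◇(¬p → q)), u
2. ¬(□¬q → ¬q), u
3. ¬◇(¬p → q), u
4. □¬q, u
5. q, u
Complete open branch: countermodel on a K-frame, so not valid in K.
T-tableau for the negation ¬((□¬q → ¬q) ∨ ◇(¬p → q)):
1. ¬((□¬q → ¬q) ∨ ◇(¬p → q)), u
2. ¬(□¬q → ¬q), u
3. ¬◇(¬p → q), u
4. □¬q, u
5. q, u
6. ¬(¬p → q), u
7. ¬p, u
8. ¬q, u
Accessibility: uRu
Branch closes: q and ¬q both at u.
Every branch closes (one shown): valid in T, hence also in S4, S5 (every theorem of T is a theorem of S4 and S5).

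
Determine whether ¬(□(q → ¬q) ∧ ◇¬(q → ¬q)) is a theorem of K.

Tableau for the negation □(q → ¬q) ∧ ◇¬(q → ¬q):
1. □(q → ¬q) ∧ ◇¬(q → ¬q), 0
2. □(q → ¬q), 0
3. ◇¬(q → ¬q), 0
4. ¬(q → ¬q), 1
5. q, 1
6. q → ¬q, 1
7. ¬q, 1
Accessibility: 0R1
Branch closes: q and ¬q both at 1.
All branches of the negation close; one closing branch shown above.

Valid in K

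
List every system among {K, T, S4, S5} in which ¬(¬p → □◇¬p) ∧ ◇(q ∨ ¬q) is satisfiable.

S4-tableau for the formula:
1. ¬(¬p → □◇¬p) ∧ ◇(q ∨ ¬q), u
2. ¬(¬p → □◇¬p), u   [∧-rule on 1]
3. ◇(q ∨ ¬q), u   [∧-rule on 1]
4. ¬p, u   [¬→-rule on 2]
5. ¬□◇¬p, u   [¬→-rule on 2]
6. q ∨ ¬q, v   [◇-rule on 3: fresh world v, uRv]
7. ¬q, v   [∨-rule on 6 (branches; this branch)]
8. ¬◇¬p, w   [¬□-rule on 5: fresh world w, uRw]
9. p, w   [¬◇-rule on 8 via wRw]
Accessibility: uRu, uRv, uRw, vRv, wRw
Complete open branch: satisfiable in S4, hence also in K, T (this S4-model is also a K-model and a T-model).
S5-tableau for the formula:
1. ¬(¬p → □◇¬p) ∧ ◇(q ∨ ¬q), u
2. ¬(¬p → □◇¬p), u   [∧-rule on 1]
3. ◇(q ∨ ¬q), u   [∧-rule on 1]
4. ¬p, u   [¬→-rule on 2]
5. ¬□◇¬p, u   [¬→-rule on 2]
6. q ∨ ¬q, v   [◇-rule on 3: fresh world v, uRv]
7. ¬q, v   [∨-rule on 6 (branches; this branch)]
8. ¬◇¬p, w   [¬□-rule on 5: fresh world w, uRw]
9. p, u   [¬◇-rule on 8 via wRu]
Accessibility: uRu, uRv, uRw, vRu, vRv, vRw, wRu, wRv, wRw
Branch closes: p and ¬p both at u.
Every branch closes (one shown): unsatisfiable in S5.

K, T, S4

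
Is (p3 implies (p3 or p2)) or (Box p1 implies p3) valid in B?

Yes, valid

Tableau for the negation not ((p3 implies (p3 or p2)) or (Box p1 implies p3)):
1. not ((p3 implies (p3 or p2)) or (Box p1 implies p3)), 0
2. not (p3 implies (p3 or p2)), 0
3. not (Box p1 implies p3), 0
4. p3, 0
5. not (p3 or p2), 0
6. Box p1, 0
7. not p3, 0
Accessibility: 0R0
Branch closes: p3 and not p3 both at 0.
All branches of the negation close; one closing branch shown above.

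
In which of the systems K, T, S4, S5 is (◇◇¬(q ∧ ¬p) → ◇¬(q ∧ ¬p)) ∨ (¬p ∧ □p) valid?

T-tableau for the negation ¬((◇◇¬(q ∧ ¬p) → ◇¬(q ∧ ¬p)) ∨ (¬p ∧ □p)):
1. ¬((◇◇¬(q ∧ ¬p) → ◇¬(q ∧ ¬p)) ∨ (¬p ∧ □p)), u
2. ¬(◇◇¬(q ∧ ¬p) → ◇¬(q ∧ ¬p)), u
3. ¬(¬p ∧ □p), u
4. ◇◇¬(q ∧ ¬p), u
5. ¬◇¬(q ∧ ¬p), u
6. q ∧ ¬p, u
7. q, u
8. ¬p, u
9. ¬□p, u
10. ◇¬(q ∧ ¬p), v
11. q ∧ ¬p, v
12. q, v
13. ¬p, v
14. ¬p, w
15. q ∧ ¬p, w
16. q, w
17. ¬(q ∧ ¬p), x
18. p, x
Accessibility: uRu, uRv, uRw, vRv, vRx, wRw, xRx
Complete open branch: countermodel on a T-frame, so not valid in T, nor in K (the same frame is also a K-frame).
S4-tableau for the negation ¬((◇◇¬(q ∧ ¬p) → ◇¬(q ∧ ¬p)) ∨ (¬p ∧ □p)):
1. ¬((◇◇¬(q ∧ ¬p) → ◇¬(q ∧ ¬p)) ∨ (¬p ∧ □p)), u
2. ¬(◇◇¬(q ∧ ¬p) → ◇¬(q ∧ ¬p)), u
3. ¬(¬p ∧ □p), u
4. ◇◇¬(q ∧ ¬p), u
5. ¬◇¬(q ∧ ¬p), u
6. q ∧ ¬p, u
7. q, u
8. ¬p, u
9. ¬□p, u
10. ◇¬(q ∧ ¬p), v
11. q ∧ ¬p, v
12. q, v
13. ¬p, v
14. ¬p, w
15. q ∧ ¬p, w
16. q, w
17. ¬(q ∧ ¬p), x
18. q ∧ ¬p, x
19. q, x
20. ¬p, x
21. p, x
Accessibility: uRu, uRv, uRw, uRx, vRv, vRx, wRw, xRx
Branch closes: p and ¬p both at x.
Every branch closes (one shown): valid in S4, hence also in S5 (every theorem of S4 is a theorem of S5).

S4, S5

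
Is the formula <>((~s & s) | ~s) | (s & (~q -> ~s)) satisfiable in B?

1. <>((~s & s) | ~s) | (s & (~q -> ~s)), u
2. s & (~q -> ~s), u
3. s, u
4. ~q -> ~s, u
5. q, u
Accessibility: uRu

Yes, satisfiable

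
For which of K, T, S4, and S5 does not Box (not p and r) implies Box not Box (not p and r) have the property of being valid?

S4-tableau for the negation not (not Box (not p and r) implies Box not Box (not p and r)):
1. not (not Box (not p and r) implies Box not Box (not p and r)), 0
2. not Box (not p and r), 0
3. not Box not Box (not p and r), 0
4. not (not p and r), 1
5. not r, 1
6. Box (not p and r), 2
7. not p and r, 2
8. not p, 2
9. r, 2
Accessibility: 0R0, 0R1, 0R2, 1R1, 2R2
Complete open branch: countermodel on an S4-frame, so not valid in S4, nor in K, T (the same frame is also a K-frame and a T-frame).
S5-tableau for the negation not (not Box (not p and r) implies Box not Box (not p and r)):
1. not (not Box (not p and r) implies Box not Box (not p and r)), 0
2. not Box (not p and r), 0
3. not Box not Box (not p and r), 0
4. not (not p and r), 1
5. not r, 1
6. Box (not p and r), 2
7. not p and r, 0
8. not p, 0
9. r, 0
10. not p and r, 1
11. not p, 1
12. r, 1
Accessibility: 0R0, 0R1, 0R2, 1R0, 1R1, 1R2, 2R0, 2R1, 2R2
Branch closes: r and not r both at 1.
Every branch closes (one shown): valid in S5.

S5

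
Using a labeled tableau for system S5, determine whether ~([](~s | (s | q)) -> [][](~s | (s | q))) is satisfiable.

No, unsatisfiable

1. ~([](~s | (s | q)) -> [][](~s | (s | q))), u
2. [](~s | (s | q)), u
3. ~[][](~s | (s | q)), u
4. ~s | (s | q), u
5. s | q, u
6. q, u
7. ~[](~s | (s | q)), v
8. ~s | (s | q), v
9. s | q, v
10. q, v
11. ~(~s | (s | q)), w
12. s, w
13. ~(s | q), w
14. ~s, w
15. ~q, w
Accessibility: uRu, uRv, uRw, vRu, vRv, vRw, wRu, wRv, wRw
Branch closes: s and ~s both at w.
Every branch closes; the branch above is one of them.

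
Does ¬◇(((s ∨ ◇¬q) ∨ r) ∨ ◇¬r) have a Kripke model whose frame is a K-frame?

Satisfiable

1. ¬◇(((s ∨ ◇¬q) ∨ r) ∨ ◇¬r), w0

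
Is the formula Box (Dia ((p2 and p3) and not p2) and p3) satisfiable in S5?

Unsatisfiable

1. Box (Dia ((p2 and p3) and not p2) and p3), 0
2. Dia ((p2 and p3) and not p2) and p3, 0
3. Dia ((p2 and p3) and not p2), 0
4. p3, 0
5. (p2 and p3) and not p2, 1
6. p2 and p3, 1
7. not p2, 1
8. p2, 1
9. p3, 1
Accessibility: 0R0, 0R1, 1R0, 1R1
Branch closes: p2 and not p2 both at 1.
All branches of the tableau close; one closing branch shown above.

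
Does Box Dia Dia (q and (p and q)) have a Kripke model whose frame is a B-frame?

Satisfiable (open branch found)

1. Box Dia Dia (q and (p and q)), 0
2. Dia Dia (q and (p and q)), 0   [Box-rule on 1 via 0R0]
3. Dia (q and (p and q)), 1   [Dia-rule on 2: fresh world 1, 0R1]
4. Dia Dia (q and (p and q)), 1   [Box-rule on 1 via 0R1]
5. q and (p and q), 2   [Dia-rule on 3: fresh world 2, 1R2]
6. q, 2   [and-rule on 5]
7. p and q, 2   [and-rule on 5]
8. p, 2   [and-rule on 7]
9. Dia (q and (p and q)), 3   [Dia-rule on 4: fresh world 3, 1R3]
10. q and (p and q), 4   [Dia-rule on 9: fresh world 4, 3R4]
11. q, 4   [and-rule on 10]
12. p and q, 4   [and-rule on 10]
13. p, 4   [and-rule on 12]
Accessibility: 0R0, 0R1, 1R0, 1R1, 1R2, 1R3, 2R1, 2R2, 3R1, 3R3, 3R4, 4R3, 4R4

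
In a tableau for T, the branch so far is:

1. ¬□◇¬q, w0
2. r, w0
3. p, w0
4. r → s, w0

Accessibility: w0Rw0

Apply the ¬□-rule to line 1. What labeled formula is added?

a fresh world w1 with w0Rw1, and ¬◇¬q at w1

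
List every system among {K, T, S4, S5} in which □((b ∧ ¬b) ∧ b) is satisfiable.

K

K-tableau for the formula:
1. □((b ∧ ¬b) ∧ b), w0
Complete open branch: satisfiable in K.
T-tableau for the formula:
1. □((b ∧ ¬b) ∧ b), w0
2. (b ∧ ¬b) ∧ b, w0   [□-rule on 1 via w0Rw0]
3. b ∧ ¬b, w0   [∧-rule on 2]
4. b, w0   [∧-rule on 2]
5. ¬b, w0   [∧-rule on 3]
Accessibility: w0Rw0
Branch closes: b and ¬b both at w0.
Every branch closes (one shown): unsatisfiable in T, hence also in S4, S5 (every S4/S5-frame is a T-frame).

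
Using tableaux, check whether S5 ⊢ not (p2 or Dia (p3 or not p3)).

Tableau for the negation p2 or Dia (p3 or not p3):
1. p2 or Dia (p3 or not p3), 0
2. Dia (p3 or not p3), 0
3. p3 or not p3, 1
4. not p3, 1
Accessibility: 0R0, 0R1, 1R0, 1R1
The negation has an open branch (countermodel exists).

Invalid (countermodel exists)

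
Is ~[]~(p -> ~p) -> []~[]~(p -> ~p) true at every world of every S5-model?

Tableau for the negation ~(~[]~(p -> ~p) -> []~[]~(p -> ~p)):
1. ~(~[]~(p -> ~p) -> []~[]~(p -> ~p)), 0
2. ~[]~(p -> ~p), 0
3. ~[]~[]~(p -> ~p), 0
4. p -> ~p, 1
5. ~p, 1
6. []~(p -> ~p), 2
7. ~(p -> ~p), 0
8. p, 0
9. ~(p -> ~p), 1
10. p, 1
Accessibility: 0R0, 0R1, 0R2, 1R0, 1R1, 1R2, 2R0, 2R1, 2R2
Branch closes: p and ~p both at 1.
Every branch of the negation's tableau closes; the branch above is one of them.

Yes, valid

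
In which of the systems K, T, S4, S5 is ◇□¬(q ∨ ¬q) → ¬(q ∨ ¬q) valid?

K-tableau for the negation ¬(◇□¬(q ∨ ¬q) → ¬(q ∨ ¬q)):
1. ¬(◇□¬(q ∨ ¬q) → ¬(q ∨ ¬q)), u
2. ◇□¬(q ∨ ¬q), u
3. q ∨ ¬q, u
4. ¬q, u
5. □¬(q ∨ ¬q), v
Accessibility: uRv
Complete open branch: countermodel on a K-frame, so not valid in K.
T-tableau for the negation ¬(◇□¬(q ∨ ¬q) → ¬(q ∨ ¬q)):
1. ¬(◇□¬(q ∨ ¬q) → ¬(q ∨ ¬q)), u
2. ◇□¬(q ∨ ¬q), u
3. q ∨ ¬q, u
4. ¬q, u
5. □¬(q ∨ ¬q), v
6. ¬(q ∨ ¬q), v
7. ¬q, v
8. q, v
Accessibility: uRu, uRv, vRv
Branch closes: q and ¬q both at v.
Every branch closes (one shown): valid in T, hence also in S4, S5 (every theorem of T is a theorem of S4 and S5).

T, S4, S5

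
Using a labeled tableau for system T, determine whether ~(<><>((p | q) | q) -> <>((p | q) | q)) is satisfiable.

1. ~(<><>((p | q) | q) -> <>((p | q) | q)), 0
2. <><>((p | q) | q), 0   [~->-rule on 1]
3. ~<>((p | q) | q), 0   [~->-rule on 1]
4. ~((p | q) | q), 0   [~<>-rule on 3 via 0R0]
5. ~(p | q), 0   [~|-rule on 4]
6. ~q, 0   [~|-rule on 4]
7. ~p, 0   [~|-rule on 5]
8. <>((p | q) | q), 1   [<>-rule on 2: fresh world 1, 0R1]
9. ~((p | q) | q), 1   [~<>-rule on 3 via 0R1]
10. ~(p | q), 1   [~|-rule on 9]
11. ~q, 1   [~|-rule on 9]
12. ~p, 1   [~|-rule on 10]
13. (p | q) | q, 2   [<>-rule on 8: fresh world 2, 1R2]
14. q, 2   [|-rule on 13 (branches; this branch)]
Accessibility: 0R0, 0R1, 1R1, 1R2, 2R2

Satisfiable (open branch found)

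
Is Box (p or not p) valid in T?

Valid

Tableau for the negation not Box (p or not p):
1. not Box (p or not p), w0
2. not (p or not p), w1   [neg-Box-rule on 1: fresh world w1, w0Rw1]
3. not p, w1   [neg-or-rule on 2]
4. p, w1   [neg-or-rule on 2]
Accessibility: w0Rw0, w0Rw1, w1Rw1
Branch closes: p and not p both at w1.
All branches of the negation close; one closing branch shown above.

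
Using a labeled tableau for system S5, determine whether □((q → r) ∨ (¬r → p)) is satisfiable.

Satisfiable (open branch found)

1. □((q → r) ∨ (¬r → p)), u
2. (q → r) ∨ (¬r → p), u
3. ¬r → p, u
4. p, u
Accessibility: uRu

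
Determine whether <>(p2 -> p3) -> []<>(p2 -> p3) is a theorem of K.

Tableau for the negation ~(<>(p2 -> p3) -> []<>(p2 -> p3)):
1. ~(<>(p2 -> p3) -> []<>(p2 -> p3)), w0
2. <>(p2 -> p3), w0
3. ~[]<>(p2 -> p3), w0
4. p2 -> p3, w1
5. p3, w1
6. ~<>(p2 -> p3), w2
Accessibility: w0Rw1, w0Rw2
The negation has an open branch (countermodel exists).

No, not valid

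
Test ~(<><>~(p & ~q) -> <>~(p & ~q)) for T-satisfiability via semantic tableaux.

Satisfiable (open branch found)

1. ~(<><>~(p & ~q) -> <>~(p & ~q)), u
2. <><>~(p & ~q), u
3. ~<>~(p & ~q), u
4. p & ~q, u
5. p, u
6. ~q, u
7. <>~(p & ~q), v
8. p & ~q, v
9. p, v
10. ~q, v
11. ~(p & ~q), w
12. q, w
Accessibility: uRu, uRv, vRv, vRw, wRw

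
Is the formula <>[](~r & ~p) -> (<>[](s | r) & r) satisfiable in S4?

1. <>[](~r & ~p) -> (<>[](s | r) & r), u
2. <>[](s | r) & r, u
3. <>[](s | r), u
4. r, u
5. [](s | r), v
6. s | r, v
7. r, v
Accessibility: uRu, uRv, vRv

Satisfiable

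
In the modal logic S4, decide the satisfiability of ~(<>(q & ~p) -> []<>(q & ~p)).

1. ~(<>(q & ~p) -> []<>(q & ~p)), w0
2. <>(q & ~p), w0
3. ~[]<>(q & ~p), w0
4. q & ~p, w1
5. q, w1
6. ~p, w1
7. ~<>(q & ~p), w2
8. ~(q & ~p), w2
9. p, w2
Accessibility: w0Rw0, w0Rw1, w0Rw2, w1Rw1, w2Rw2

Yes, satisfiable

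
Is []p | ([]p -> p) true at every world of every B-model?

Tableau for the negation ~([]p | ([]p -> p)):
1. ~([]p | ([]p -> p)), w0
2. ~[]p, w0
3. ~([]p -> p), w0
4. []p, w0
5. ~p, w0
6. p, w0
Accessibility: w0Rw0
Branch closes: p and ~p both at w0.
Every branch of the negation's tableau closes; the branch above is one of them.

Yes, valid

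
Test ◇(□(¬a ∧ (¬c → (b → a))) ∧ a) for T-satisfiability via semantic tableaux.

1. ◇(□(¬a ∧ (¬c → (b → a))) ∧ a), w0
2. □(¬a ∧ (¬c → (b → a))) ∧ a, w1
3. □(¬a ∧ (¬c → (b → a))), w1
4. a, w1
5. ¬a ∧ (¬c → (b → a)), w1
6. ¬a, w1
7. ¬c → (b → a), w1
Accessibility: w0Rw0, w0Rw1, w1Rw1
Branch closes: a and ¬a both at w1.
(One branch shown.) All branches close.

No, unsatisfiable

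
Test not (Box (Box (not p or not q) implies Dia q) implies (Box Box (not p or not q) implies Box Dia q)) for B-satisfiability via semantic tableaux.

1. not (Box (Box (not p or not q) implies Dia q) implies (Box Box (not p or not q) implies Box Dia q)), u
2. Box (Box (not p or not q) implies Dia q), u   [neg-implies-rule on 1]
3. not (Box Box (not p or not q) implies Box Dia q), u   [neg-implies-rule on 1]
4. Box Box (not p or not q), u   [neg-implies-rule on 3]
5. not Box Dia q, u   [neg-implies-rule on 3]
6. Box (not p or not q) implies Dia q, u   [Box-rule on 2 via uRu]
7. Box (not p or not q), u   [Box-rule on 4 via uRu]
8. not p or not q, u   [Box-rule on 7 via uRu]
9. Dia q, u   [implies-rule on 6 (branches; this branch)]
10. not p, u   [or-rule on 8 (branches; this branch)]
11. not Dia q, v   [neg-Box-rule on 5: fresh world v, uRv]
12. Box (not p or not q) implies Dia q, v   [Box-rule on 2 via uRv]
13. Box (not p or not q), v   [Box-rule on 4 via uRv]
14. not p or not q, v   [Box-rule on 7 via uRv]
15. not q, u   [neg-Dia-rule on 11 via vRu]
16. not q, v   [neg-Dia-rule on 11 via vRv]
17. not Box (not p or not q), v   [implies-rule on 12 (branches; this branch)]
18. q, w   [Dia-rule on 9: fresh world w, uRw]
19. Box (not p or not q) implies Dia q, w   [Box-rule on 2 via uRw]
20. Box (not p or not q), w   [Box-rule on 4 via uRw]
21. not p or not q, w   [Box-rule on 7 via uRw]
22. Dia q, w   [implies-rule on 19 (branches; this branch)]
23. not p, w   [or-rule on 21 (branches; this branch)]
24. not (not p or not q), x   [neg-Box-rule on 17: fresh world x, vRx]
25. p, x   [neg-or-rule on 24]
26. q, x   [neg-or-rule on 24]
27. not q, x   [neg-Dia-rule on 11 via vRx]
Accessibility: uRu, uRv, uRw, vRu, vRv, vRx, wRu, wRw, xRv, xRx
Branch closes: q and not q both at x.
(One branch shown.) All branches close.

Unsatisfiable (every branch closes)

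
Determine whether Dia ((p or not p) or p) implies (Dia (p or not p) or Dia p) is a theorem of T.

Valid in T

Tableau for the negation not (Dia ((p or not p) or p) implies (Dia (p or not p) or Dia p)):
1. not (Dia ((p or not p) or p) implies (Dia (p or not p) or Dia p)), u
2. Dia ((p or not p) or p), u   [neg-implies-rule on 1]
3. not (Dia (p or not p) or Dia p), u   [neg-implies-rule on 1]
4. not Dia (p or not p), u   [neg-or-rule on 3]
5. not Dia p, u   [neg-or-rule on 3]
6. not (p or not p), u   [neg-Dia-rule on 4 via uRu]
7. not p, u   [neg-or-rule on 6]
8. p, u   [neg-or-rule on 6]
Accessibility: uRu
Branch closes: p and not p both at u.
Every branch of the negation's tableau closes; the branch above is one of them.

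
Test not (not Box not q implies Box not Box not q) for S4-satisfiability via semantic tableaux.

1. not (not Box not q implies Box not Box not q), u
2. not Box not q, u   [neg-implies-rule on 1]
3. not Box not Box not q, u   [neg-implies-rule on 1]
4. q, v   [neg-Box-rule on 2: fresh world v, uRv]
5. Box not q, w   [neg-Box-rule on 3: fresh world w, uRw]
6. not q, w   [Box-rule on 5 via wRw]
Accessibility: uRu, uRv, uRw, vRv, wRw

Satisfiable (open branch found)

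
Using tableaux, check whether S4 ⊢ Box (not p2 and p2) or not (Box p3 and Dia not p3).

Tableau for the negation not (Box (not p2 and p2) or not (Box p3 and Dia not p3)):
1. not (Box (not p2 and p2) or not (Box p3 and Dia not p3)), 0
2. not Box (not p2 and p2), 0
3. Box p3 and Dia not p3, 0
4. Box p3, 0
5. Dia not p3, 0
6. p3, 0
7. not (not p2 and p2), 1
8. p3, 1
9. not p2, 1
10. not p3, 2
11. p3, 2
Accessibility: 0R0, 0R1, 0R2, 1R1, 2R2
Branch closes: p3 and not p3 both at 2.
All branches of the negation close; one closing branch shown above.

Valid in S4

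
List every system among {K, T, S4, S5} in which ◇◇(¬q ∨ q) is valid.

T, S4, S5

T-tableau for the negation ¬◇◇(¬q ∨ q):
1. ¬◇◇(¬q ∨ q), w0
2. ¬◇(¬q ∨ q), w0
3. ¬(¬q ∨ q), w0
4. q, w0
5. ¬q, w0
Accessibility: w0Rw0
Branch closes: q and ¬q both at w0.
Every branch closes (one shown): valid in T, hence also in S4, S5 (every theorem of T is a theorem of S4 and S5).
K-tableau for the negation ¬◇◇(¬q ∨ q):
1. ¬◇◇(¬q ∨ q), w0
Complete open branch: countermodel on a K-frame, so not valid in K.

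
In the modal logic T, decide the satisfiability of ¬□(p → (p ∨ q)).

No, unsatisfiable

1. ¬□(p → (p ∨ q)), 0
2. ¬(p → (p ∨ q)), 1
3. p, 1
4. ¬(p ∨ q), 1
5. ¬p, 1
6. ¬q, 1
Accessibility: 0R0, 0R1, 1R1
Branch closes: p and ¬p both at 1.
All branches of the tableau close; one closing branch shown above.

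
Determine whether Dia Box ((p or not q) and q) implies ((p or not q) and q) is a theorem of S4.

Tableau for the negation not (Dia Box ((p or not q) and q) implies ((p or not q) and q)):
1. not (Dia Box ((p or not q) and q) implies ((p or not q) and q)), w0
2. Dia Box ((p or not q) and q), w0   [neg-implies-rule on 1]
3. not ((p or not q) and q), w0   [neg-implies-rule on 1]
4. not q, w0   [neg-and-rule on 3 (branches; this branch)]
5. Box ((p or not q) and q), w1   [Dia-rule on 2: fresh world w1, w0Rw1]
6. (p or not q) and q, w1   [Box-rule on 5 via w1Rw1]
7. p or not q, w1   [and-rule on 6]
8. q, w1   [and-rule on 6]
9. p, w1   [or-rule on 7 (branches; this branch)]
Accessibility: w0Rw0, w0Rw1, w1Rw1
The negation has an open branch (countermodel exists).

No, not valid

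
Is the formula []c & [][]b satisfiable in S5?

Yes, satisfiable

1. []c & [][]b, w0
2. []c, w0
3. [][]b, w0
4. c, w0
5. []b, w0
6. b, w0
Accessibility: w0Rw0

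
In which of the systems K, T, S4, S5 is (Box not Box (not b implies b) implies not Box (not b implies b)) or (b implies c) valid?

T-tableau for the negation not ((Box not Box (not b implies b) implies not Box (not b implies b)) or (b implies c)):
1. not ((Box not Box (not b implies b) implies not Box (not b implies b)) or (b implies c)), 0
2. not (Box not Box (not b implies b) implies not Box (not b implies b)), 0
3. not (b implies c), 0
4. Box not Box (not b implies b), 0
5. Box (not b implies b), 0
6. b, 0
7. not c, 0
8. not Box (not b implies b), 0
9. not b implies b, 0
10. not (not b implies b), 1
11. not b, 1
12. not Box (not b implies b), 1
13. not b implies b, 1
14. b, 1
Accessibility: 0R0, 0R1, 1R1
Branch closes: b and not b both at 1.
Every branch closes (one shown): valid in T, hence also in S4, S5 (every theorem of T is a theorem of S4 and S5).
K-tableau for the negation not ((Box not Box (not b implies b) implies not Box (not b implies b)) or (b implies c)):
1. not ((Box not Box (not b implies b) implies not Box (not b implies b)) or (b implies c)), 0
2. not (Box not Box (not b implies b) implies not Box (not b implies b)), 0
3. not (b implies c), 0
4. Box not Box (not b implies b), 0
5. Box (not b implies b), 0
6. b, 0
7. not c, 0
Complete open branch: countermodel on a K-frame, so not valid in K.

T, S4, S5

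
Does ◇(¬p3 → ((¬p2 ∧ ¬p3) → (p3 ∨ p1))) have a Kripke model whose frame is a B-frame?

Satisfiable (open branch found)

1. ◇(¬p3 → ((¬p2 ∧ ¬p3) → (p3 ∨ p1))), u
2. ¬p3 → ((¬p2 ∧ ¬p3) → (p3 ∨ p1)), v
3. (¬p2 ∧ ¬p3) → (p3 ∨ p1), v
4. p3 ∨ p1, v
5. p1, v
Accessibility: uRu, uRv, vRu, vRv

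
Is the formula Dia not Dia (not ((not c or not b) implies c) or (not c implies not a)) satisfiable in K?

1. Dia not Dia (not ((not c or not b) implies c) or (not c implies not a)), w0
2. not Dia (not ((not c or not b) implies c) or (not c implies not a)), w1   [Dia-rule on 1: fresh world w1, w0Rw1]
Accessibility: w0Rw1

Satisfiable (open branch found)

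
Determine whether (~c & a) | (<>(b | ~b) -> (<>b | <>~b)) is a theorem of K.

Tableau for the negation ~((~c & a) | (<>(b | ~b) -> (<>b | <>~b))):
1. ~((~c & a) | (<>(b | ~b) -> (<>b | <>~b))), w0
2. ~(~c & a), w0
3. ~(<>(b | ~b) -> (<>b | <>~b)), w0
4. <>(b | ~b), w0
5. ~(<>b | <>~b), w0
6. ~<>b, w0
7. ~<>~b, w0
8. ~a, w0
9. b | ~b, w1
10. ~b, w1
11. b, w1
Accessibility: w0Rw1
Branch closes: b and ~b both at w1.
All branches of the negation close; one closing branch shown above.

Valid in K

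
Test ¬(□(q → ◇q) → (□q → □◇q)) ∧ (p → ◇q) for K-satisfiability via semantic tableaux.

1. ¬(□(q → ◇q) → (□q → □◇q)) ∧ (p → ◇q), 0
2. ¬(□(q → ◇q) → (□q → □◇q)), 0   [∧-rule on 1]
3. p → ◇q, 0   [∧-rule on 1]
4. □(q → ◇q), 0   [¬→-rule on 2]
5. ¬(□q → □◇q), 0   [¬→-rule on 2]
6. □q, 0   [¬→-rule on 5]
7. ¬□◇q, 0   [¬→-rule on 5]
8. ◇q, 0   [→-rule on 3 (branches; this branch)]
9. ¬◇q, 1   [¬□-rule on 7: fresh world 1, 0R1]
10. q → ◇q, 1   [□-rule on 4 via 0R1]
11. q, 1   [□-rule on 6 via 0R1]
12. ◇q, 1   [→-rule on 10 (branches; this branch)]
13. q, 2   [◇-rule on 8: fresh world 2, 0R2]
14. q → ◇q, 2   [□-rule on 4 via 0R2]
15. ◇q, 2   [→-rule on 14 (branches; this branch)]
16. q, 3   [◇-rule on 12: fresh world 3, 1R3]
17. ¬q, 3   [¬◇-rule on 9 via 1R3]
Accessibility: 0R1, 0R2, 1R3
Branch closes: q and ¬q both at 3.
Every branch closes; the branch above is one of them.

Unsatisfiable (every branch closes)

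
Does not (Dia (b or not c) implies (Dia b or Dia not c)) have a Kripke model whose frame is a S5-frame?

1. not (Dia (b or not c) implies (Dia b or Dia not c)), w0
2. Dia (b or not c), w0   [neg-implies-rule on 1]
3. not (Dia b or Dia not c), w0   [neg-implies-rule on 1]
4. not Dia b, w0   [neg-or-rule on 3]
5. not Dia not c, w0   [neg-or-rule on 3]
6. not b, w0   [neg-Dia-rule on 4 via w0Rw0]
7. c, w0   [neg-Dia-rule on 5 via w0Rw0]
8. b or not c, w1   [Dia-rule on 2: fresh world w1, w0Rw1]
9. not b, w1   [neg-Dia-rule on 4 via w0Rw1]
10. c, w1   [neg-Dia-rule on 5 via w0Rw1]
11. not c, w1   [or-rule on 8 (branches; this branch)]
Accessibility: w0Rw0, w0Rw1, w1Rw0, w1Rw1
Branch closes: c and not c both at w1.
All branches of the tableau close; one closing branch shown above.

Unsatisfiable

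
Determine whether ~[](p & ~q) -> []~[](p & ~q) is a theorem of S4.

No, not valid

Tableau for the negation ~(~[](p & ~q) -> []~[](p & ~q)):
1. ~(~[](p & ~q) -> []~[](p & ~q)), w0
2. ~[](p & ~q), w0
3. ~[]~[](p & ~q), w0
4. ~(p & ~q), w1
5. q, w1
6. [](p & ~q), w2
7. p & ~q, w2
8. p, w2
9. ~q, w2
Accessibility: w0Rw0, w0Rw1, w0Rw2, w1Rw1, w2Rw2
The negation has an open branch (countermodel exists).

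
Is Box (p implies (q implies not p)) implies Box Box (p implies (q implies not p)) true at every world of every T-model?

No, not valid

Tableau for the negation not (Box (p implies (q implies not p)) implies Box Box (p implies (q implies not p))):
1. not (Box (p implies (q implies not p)) implies Box Box (p implies (q implies not p))), 0
2. Box (p implies (q implies not p)), 0
3. not Box Box (p implies (q implies not p)), 0
4. p implies (q implies not p), 0
5. q implies not p, 0
6. not p, 0
7. not Box (p implies (q implies not p)), 1
8. p implies (q implies not p), 1
9. q implies not p, 1
10. not p, 1
11. not (p implies (q implies not p)), 2
12. p, 2
13. not (q implies not p), 2
14. q, 2
Accessibility: 0R0, 0R1, 1R1, 1R2, 2R2
The negation has an open branch (countermodel exists).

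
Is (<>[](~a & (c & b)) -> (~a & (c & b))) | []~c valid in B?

Tableau for the negation ~((<>[](~a & (c & b)) -> (~a & (c & b))) | []~c):
1. ~((<>[](~a & (c & b)) -> (~a & (c & b))) | []~c), u
2. ~(<>[](~a & (c & b)) -> (~a & (c & b))), u   [~|-rule on 1]
3. ~[]~c, u   [~|-rule on 1]
4. <>[](~a & (c & b)), u   [~->-rule on 2]
5. ~(~a & (c & b)), u   [~->-rule on 2]
6. ~(c & b), u   [~&-rule on 5 (branches; this branch)]
7. ~b, u   [~&-rule on 6 (branches; this branch)]
8. c, v   [~[]-rule on 3: fresh world v, uRv]
9. [](~a & (c & b)), w   [<>-rule on 4: fresh world w, uRw]
10. ~a & (c & b), u   [[]-rule on 9 via wRu]
11. ~a, u   [&-rule on 10]
12. c & b, u   [&-rule on 10]
13. c, u   [&-rule on 12]
14. b, u   [&-rule on 12]
Accessibility: uRu, uRv, uRw, vRu, vRv, wRu, wRw
Branch closes: b and ~b both at u.
All branches of the negation close; one closing branch shown above.

Valid in B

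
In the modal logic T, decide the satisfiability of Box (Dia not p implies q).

1. Box (Dia not p implies q), w0
2. Dia not p implies q, w0
3. q, w0
Accessibility: w0Rw0

Yes, satisfiable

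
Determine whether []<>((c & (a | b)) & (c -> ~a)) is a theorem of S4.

No, not valid

Tableau for the negation ~[]<>((c & (a | b)) & (c -> ~a)):
1. ~[]<>((c & (a | b)) & (c -> ~a)), u
2. ~<>((c & (a | b)) & (c -> ~a)), v   [~[]-rule on 1: fresh world v, uRv]
3. ~((c & (a | b)) & (c -> ~a)), v   [~<>-rule on 2 via vRv]
4. ~(c -> ~a), v   [~&-rule on 3 (branches; this branch)]
5. c, v   [~->-rule on 4]
6. a, v   [~->-rule on 4]
Accessibility: uRu, uRv, vRv
The negation has an open branch (countermodel exists).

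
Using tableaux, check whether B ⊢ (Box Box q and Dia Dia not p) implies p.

Tableau for the negation not ((Box Box q and Dia Dia not p) implies p):
1. not ((Box Box q and Dia Dia not p) implies p), 0
2. Box Box q and Dia Dia not p, 0
3. not p, 0
4. Box Box q, 0
5. Dia Dia not p, 0
6. Box q, 0
7. q, 0
8. Dia not p, 1
9. Box q, 1
10. q, 1
11. not p, 2
12. q, 2
Accessibility: 0R0, 0R1, 1R0, 1R1, 1R2, 2R1, 2R2
The negation has an open branch (countermodel exists).

No, not valid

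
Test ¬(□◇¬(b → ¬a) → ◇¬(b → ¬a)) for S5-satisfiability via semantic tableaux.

1. ¬(□◇¬(b → ¬a) → ◇¬(b → ¬a)), 0
2. □◇¬(b → ¬a), 0   [¬→-rule on 1]
3. ¬◇¬(b → ¬a), 0   [¬→-rule on 1]
4. ◇¬(b → ¬a), 0   [□-rule on 2 via 0R0]
5. b → ¬a, 0   [¬◇-rule on 3 via 0R0]
6. ¬a, 0   [→-rule on 5 (branches; this branch)]
7. ¬(b → ¬a), 1   [◇-rule on 4: fresh world 1, 0R1]
8. b, 1   [¬→-rule on 7]
9. a, 1   [¬→-rule on 7]
10. ◇¬(b → ¬a), 1   [□-rule on 2 via 0R1]
11. b → ¬a, 1   [¬◇-rule on 3 via 0R1]
12. ¬a, 1   [→-rule on 11 (branches; this branch)]
Accessibility: 0R0, 0R1, 1R0, 1R1
Branch closes: a and ¬a both at 1.
Every branch closes; the branch above is one of them.

Unsatisfiable (every branch closes)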